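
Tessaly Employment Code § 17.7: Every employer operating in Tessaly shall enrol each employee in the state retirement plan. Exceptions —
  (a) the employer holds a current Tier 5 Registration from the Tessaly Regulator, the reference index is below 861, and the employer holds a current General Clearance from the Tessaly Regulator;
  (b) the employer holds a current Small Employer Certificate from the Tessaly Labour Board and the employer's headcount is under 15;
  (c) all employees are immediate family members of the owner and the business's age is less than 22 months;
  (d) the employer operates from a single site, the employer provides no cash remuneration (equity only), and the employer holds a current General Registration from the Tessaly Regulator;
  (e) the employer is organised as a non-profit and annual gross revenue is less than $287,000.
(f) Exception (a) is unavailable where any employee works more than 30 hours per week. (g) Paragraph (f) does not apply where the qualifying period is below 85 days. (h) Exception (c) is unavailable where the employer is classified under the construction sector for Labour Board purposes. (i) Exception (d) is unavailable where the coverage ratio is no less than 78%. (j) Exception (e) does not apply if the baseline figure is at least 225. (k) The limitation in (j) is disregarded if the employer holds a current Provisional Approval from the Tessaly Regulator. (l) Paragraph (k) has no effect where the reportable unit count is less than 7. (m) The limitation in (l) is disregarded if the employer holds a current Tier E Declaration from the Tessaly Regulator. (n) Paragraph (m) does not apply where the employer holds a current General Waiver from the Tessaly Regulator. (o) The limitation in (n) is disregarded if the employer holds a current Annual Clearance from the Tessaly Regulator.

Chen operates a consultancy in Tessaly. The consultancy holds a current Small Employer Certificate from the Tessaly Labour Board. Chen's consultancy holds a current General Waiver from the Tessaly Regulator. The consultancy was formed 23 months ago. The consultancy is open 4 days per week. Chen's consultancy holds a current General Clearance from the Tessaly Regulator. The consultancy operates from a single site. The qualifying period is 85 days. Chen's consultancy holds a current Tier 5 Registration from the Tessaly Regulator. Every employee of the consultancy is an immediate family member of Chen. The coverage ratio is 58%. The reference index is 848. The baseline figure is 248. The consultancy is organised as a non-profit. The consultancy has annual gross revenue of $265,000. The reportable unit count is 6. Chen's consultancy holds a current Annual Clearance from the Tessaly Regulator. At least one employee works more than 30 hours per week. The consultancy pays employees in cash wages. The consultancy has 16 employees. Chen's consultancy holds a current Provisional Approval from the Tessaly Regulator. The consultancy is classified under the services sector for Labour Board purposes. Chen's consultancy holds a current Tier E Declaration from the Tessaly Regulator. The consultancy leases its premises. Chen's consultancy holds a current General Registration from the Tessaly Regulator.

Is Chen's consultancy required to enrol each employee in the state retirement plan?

No — exception (e) applies; Chen's consultancy is not required to enrol each employee in the state retirement plan.

Exception (a)'s conditions are all satisfied: a current Tier 5 Registration is held; the reference index is 848, below the 861 limit; a current General Clearance is held. Turning to paragraphs (f)–(g): (f) operates against (a): at least one employee exceeds 30 hours/week. (g), which would lift (f), does not operate here — the qualifying period is 85 days, not below 85 days. So (a) is unavailable.
Exception (b) does not apply: the employer's headcount is 16, not under 15.
Exception (c) requires that the business's age is less than 22 months; but the business's age is 23 months, not less than 22 months, so (c) is unavailable.
Exception (d) requires that the employer provides no cash remuneration (equity only); but employees are paid cash wages, so (d) is unavailable.
All of (e)'s requirements are met (the employer is a non-profit; annual gross revenue is $265,000, less than the $287,000 limit). Applying paragraphs (j)–(o): (j) would limit (e) — the baseline figure is 248, meeting the 225 threshold — but (k) sets (j) aside: (k) operates against (j): a current Provisional Approval is held. (l) would limit (k) — the reportable unit count is 6, less than the 7 limit — but (m) sets (l) aside: (m) operates against (l): a current Tier E Declaration is held. (n) would limit (m) — a current General Waiver is held — but (o) sets (n) aside: (o) applies — a current Annual Clearance is held. Exception (e) stands.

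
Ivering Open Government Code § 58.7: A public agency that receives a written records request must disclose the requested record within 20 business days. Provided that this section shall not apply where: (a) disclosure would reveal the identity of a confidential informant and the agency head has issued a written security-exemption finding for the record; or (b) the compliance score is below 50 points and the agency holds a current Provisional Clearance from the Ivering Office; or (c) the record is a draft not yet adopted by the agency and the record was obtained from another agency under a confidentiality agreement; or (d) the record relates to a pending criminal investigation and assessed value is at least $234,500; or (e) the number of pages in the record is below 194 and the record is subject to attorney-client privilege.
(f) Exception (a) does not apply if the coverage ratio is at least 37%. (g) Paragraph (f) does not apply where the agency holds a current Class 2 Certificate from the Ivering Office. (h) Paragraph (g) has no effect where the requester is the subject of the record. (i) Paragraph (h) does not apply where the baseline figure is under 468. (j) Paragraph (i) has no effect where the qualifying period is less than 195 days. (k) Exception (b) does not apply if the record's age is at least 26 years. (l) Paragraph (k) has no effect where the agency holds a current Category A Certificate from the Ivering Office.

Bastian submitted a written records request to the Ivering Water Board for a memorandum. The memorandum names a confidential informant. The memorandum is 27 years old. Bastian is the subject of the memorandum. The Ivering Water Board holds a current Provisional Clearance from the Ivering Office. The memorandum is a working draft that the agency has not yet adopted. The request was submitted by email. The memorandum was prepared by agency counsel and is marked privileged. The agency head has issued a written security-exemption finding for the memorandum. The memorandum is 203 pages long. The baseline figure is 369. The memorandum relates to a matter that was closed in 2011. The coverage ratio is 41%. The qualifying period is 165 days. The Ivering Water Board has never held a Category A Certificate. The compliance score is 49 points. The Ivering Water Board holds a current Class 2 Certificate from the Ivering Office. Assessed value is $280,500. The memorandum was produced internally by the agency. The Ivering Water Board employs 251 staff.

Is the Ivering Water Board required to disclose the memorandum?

Yes — the Ivering Water Board must disclose the memorandum.

Exception (a)'s conditions are all satisfied: the memorandum names a confidential informant; a written security-exemption finding has been issued. Turning to paragraphs (f)–(j): (f) operates against (a): the coverage ratio is 41%, meeting the 37% threshold. (g) applies (a current Class 2 Certificate is held), but yields to (h): (h) operates — Bastian is the subject of the memorandum. (i) is triggered (the baseline figure is 369, under the 468 limit), but is displaced by (j): (j) is engaged — the qualifying period is 165 days, less than the 195 days limit. So (a) is unavailable.
Exception (b): the compliance score is 49 points, below the 50 points limit; a current Provisional Clearance is held — every condition holds. However, paragraphs (k)–(l) must be considered: (k) operates against (b): the record's age is 27 years, meeting the 26 years threshold. (l), which would lift (k), is inapplicable — there is no Category A Certificate in force. So (b) is unavailable.
Exception (c) fails — the memorandum was produced internally.
Exception (d) requires that the record relates to a pending criminal investigation; but the memorandum relates to a closed matter, so (d) is unavailable.
Exception (e) fails — the number of pages in the record is 203, not below 194.
No exception displaces § 58.7.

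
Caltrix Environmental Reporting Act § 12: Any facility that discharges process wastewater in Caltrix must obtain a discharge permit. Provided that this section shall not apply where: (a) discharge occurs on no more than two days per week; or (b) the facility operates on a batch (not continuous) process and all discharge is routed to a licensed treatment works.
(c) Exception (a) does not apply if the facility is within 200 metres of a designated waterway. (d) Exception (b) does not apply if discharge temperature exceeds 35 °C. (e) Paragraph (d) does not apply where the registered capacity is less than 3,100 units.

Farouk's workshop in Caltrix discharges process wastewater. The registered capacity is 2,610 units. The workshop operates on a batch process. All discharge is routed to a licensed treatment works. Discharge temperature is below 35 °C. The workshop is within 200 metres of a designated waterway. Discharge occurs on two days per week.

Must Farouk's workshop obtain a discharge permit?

All of (a)'s requirements are met (discharge occurs on no more than two days per week). But applying paragraph (c): (c) applies — the workshop is within 200 m of a designated waterway. (a) is therefore removed.
Exception (b)'s conditions are all satisfied: the facility operates on a batch process; discharge is routed to a licensed treatment works. Applying paragraphs (d)–(e): (d) does not operate here — discharge temperature is below 35 °C. (b) remains available.

No — exception (b) applies; Farouk's workshop is not required to obtain a discharge permit.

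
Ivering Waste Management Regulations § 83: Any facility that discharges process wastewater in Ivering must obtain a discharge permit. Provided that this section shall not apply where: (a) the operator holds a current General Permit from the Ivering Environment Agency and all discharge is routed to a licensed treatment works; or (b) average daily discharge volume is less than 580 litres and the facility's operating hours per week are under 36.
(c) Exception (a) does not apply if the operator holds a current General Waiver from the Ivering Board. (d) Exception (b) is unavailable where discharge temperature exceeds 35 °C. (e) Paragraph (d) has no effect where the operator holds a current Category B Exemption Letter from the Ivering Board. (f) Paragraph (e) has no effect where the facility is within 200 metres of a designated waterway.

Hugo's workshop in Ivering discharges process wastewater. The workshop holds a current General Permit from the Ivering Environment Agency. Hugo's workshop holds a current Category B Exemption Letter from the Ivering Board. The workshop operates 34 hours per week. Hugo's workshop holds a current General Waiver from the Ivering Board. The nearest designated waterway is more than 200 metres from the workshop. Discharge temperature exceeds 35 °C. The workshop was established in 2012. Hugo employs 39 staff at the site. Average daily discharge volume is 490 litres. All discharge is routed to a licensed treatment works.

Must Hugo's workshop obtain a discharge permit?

No — exception (b) applies; Hugo's workshop is not required to obtain a discharge permit.

All of (a)'s requirements are met (a current General Permit is held; discharge is routed to a licensed treatment works). Turning to paragraph (c): (c) operates against (a): a current General Waiver is held. (a) is therefore removed.
Exception (b)'s conditions are all satisfied: average daily discharge volume is 490 litres, less than the 580 litres limit; the facility's operating hours per week are 34, under the 36 limit. Applying paragraphs (d)–(f): (d) would limit (b) — discharge temperature exceeds 35 °C — but (e) sets (d) aside: (e) operates — a current Category B Exemption Letter is held. (f), which would lift (e), is inapplicable — the workshop is more than 200 m from any designated waterway. Exception (b) stands.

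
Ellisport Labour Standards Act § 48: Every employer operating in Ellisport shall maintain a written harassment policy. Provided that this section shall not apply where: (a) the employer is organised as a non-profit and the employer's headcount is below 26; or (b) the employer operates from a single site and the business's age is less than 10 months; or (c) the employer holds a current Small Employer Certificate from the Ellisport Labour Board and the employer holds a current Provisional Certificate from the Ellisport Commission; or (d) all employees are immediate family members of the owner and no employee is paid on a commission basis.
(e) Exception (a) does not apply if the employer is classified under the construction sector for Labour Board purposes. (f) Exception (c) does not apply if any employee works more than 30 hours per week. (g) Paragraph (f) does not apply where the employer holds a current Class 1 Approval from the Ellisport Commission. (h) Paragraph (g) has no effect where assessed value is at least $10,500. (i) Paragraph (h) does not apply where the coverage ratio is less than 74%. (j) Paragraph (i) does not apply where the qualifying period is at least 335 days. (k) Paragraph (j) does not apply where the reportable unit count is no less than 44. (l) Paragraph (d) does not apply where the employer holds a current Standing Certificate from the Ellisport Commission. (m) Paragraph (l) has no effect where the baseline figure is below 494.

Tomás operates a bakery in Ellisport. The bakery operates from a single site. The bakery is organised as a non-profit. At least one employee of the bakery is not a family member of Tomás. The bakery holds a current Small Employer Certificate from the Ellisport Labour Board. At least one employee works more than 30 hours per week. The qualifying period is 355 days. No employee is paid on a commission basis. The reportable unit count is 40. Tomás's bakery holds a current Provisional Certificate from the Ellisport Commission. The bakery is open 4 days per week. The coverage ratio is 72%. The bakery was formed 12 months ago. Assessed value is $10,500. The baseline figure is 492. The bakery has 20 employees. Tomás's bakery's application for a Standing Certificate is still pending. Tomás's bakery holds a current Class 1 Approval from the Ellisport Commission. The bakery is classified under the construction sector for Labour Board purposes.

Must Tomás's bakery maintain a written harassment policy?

Exception (a): the employer is a non-profit; the employer's headcount is 20, below the 26 limit — every condition holds. Turning to paragraph (e): (e) operates — the bakery is classified under the construction sector. So (a) is unavailable.
Exception (b) requires that the business's age is less than 10 months; but the business's age is 12 months, not less than 10 months, so (b) is unavailable.
Exception (c)'s conditions are all satisfied: a current Small Employer Certificate is held; a current Provisional Certificate is held. But applying paragraphs (f)–(k): (f) operates against (c): at least one employee exceeds 30 hours/week. (g) is engaged (a current Class 1 Approval is held), but is itself disapplied by (h): (h) is triggered — assessed value is $10,500, meeting the $10,500 threshold. (i) is triggered (the coverage ratio is 72%, less than the 74% limit), but is displaced by (j): (j) operates against (i): the qualifying period is 355 days, meeting the 335 days threshold. (k) is not engaged (the reportable unit count is 40, short of 44), so (j) stands. Exception (c) does not apply.
Exception (d) does not apply: at least one employee is not a family member.
No exception applies. The general rule governs.

Yes — Tomás's bakery must maintain a written harassment policy.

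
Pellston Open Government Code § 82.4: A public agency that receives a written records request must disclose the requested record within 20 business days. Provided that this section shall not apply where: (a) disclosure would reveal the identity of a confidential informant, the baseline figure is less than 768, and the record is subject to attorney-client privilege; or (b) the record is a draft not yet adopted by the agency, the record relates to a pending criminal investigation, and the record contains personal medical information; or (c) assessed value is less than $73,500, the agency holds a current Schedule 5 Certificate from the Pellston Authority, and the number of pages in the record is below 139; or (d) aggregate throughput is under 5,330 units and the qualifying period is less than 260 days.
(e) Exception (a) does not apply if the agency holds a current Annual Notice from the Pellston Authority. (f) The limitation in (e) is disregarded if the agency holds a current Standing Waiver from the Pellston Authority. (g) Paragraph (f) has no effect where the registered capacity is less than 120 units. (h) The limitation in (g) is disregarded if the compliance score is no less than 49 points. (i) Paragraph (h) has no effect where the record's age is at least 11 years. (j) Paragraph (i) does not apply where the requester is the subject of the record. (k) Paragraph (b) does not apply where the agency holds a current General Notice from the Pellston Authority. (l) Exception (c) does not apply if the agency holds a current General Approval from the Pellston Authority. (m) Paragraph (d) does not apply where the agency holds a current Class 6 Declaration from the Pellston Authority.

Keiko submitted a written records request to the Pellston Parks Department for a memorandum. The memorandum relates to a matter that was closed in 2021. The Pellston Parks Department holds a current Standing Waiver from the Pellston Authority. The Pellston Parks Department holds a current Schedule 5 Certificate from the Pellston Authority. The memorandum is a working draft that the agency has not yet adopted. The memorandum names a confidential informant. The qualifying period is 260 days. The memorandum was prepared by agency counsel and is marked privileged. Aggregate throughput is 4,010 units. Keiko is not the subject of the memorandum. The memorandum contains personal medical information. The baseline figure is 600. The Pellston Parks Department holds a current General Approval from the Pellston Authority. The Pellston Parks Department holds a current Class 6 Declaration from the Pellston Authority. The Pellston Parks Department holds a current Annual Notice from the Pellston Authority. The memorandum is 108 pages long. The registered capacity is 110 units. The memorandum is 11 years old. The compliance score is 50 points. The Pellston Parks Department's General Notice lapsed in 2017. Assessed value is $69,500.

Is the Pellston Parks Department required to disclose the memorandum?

Exception (a): the memorandum names a confidential informant; the baseline figure is 600, less than the 768 limit; the memorandum is privileged — every condition holds. But: (e) operates against (a): a current Annual Notice is held. (f) would limit (e) — a current Standing Waiver is held — but (g) sets (f) aside: (g) is triggered — the registered capacity is 110 units, less than the 120 units limit. (h) would limit (g) — the compliance score is 50 points, meeting the 49 points threshold — but (i) sets (h) aside: (i) operates — the record's age is 11 years, meeting the 11 years threshold. (j) does not operate here (Keiko is not the subject of the memorandum), so (i) stands. (a) is therefore removed.
Exception (b) does not apply: the memorandum relates to a closed matter.
All of (c)'s requirements are met (assessed value is $69,500, less than the $73,500 limit; a current Schedule 5 Certificate is held; the number of pages in the record is 108, below the 139 limit). But applying paragraph (l): (l) operates against (c): a current General Approval is held. (c) is therefore removed.
Exception (d) fails — the qualifying period is 260 days, not less than 260 days.
No exception is made out. the Pellston Parks Department falls within the general rule.

Yes — the Pellston Parks Department must disclose the memorandum.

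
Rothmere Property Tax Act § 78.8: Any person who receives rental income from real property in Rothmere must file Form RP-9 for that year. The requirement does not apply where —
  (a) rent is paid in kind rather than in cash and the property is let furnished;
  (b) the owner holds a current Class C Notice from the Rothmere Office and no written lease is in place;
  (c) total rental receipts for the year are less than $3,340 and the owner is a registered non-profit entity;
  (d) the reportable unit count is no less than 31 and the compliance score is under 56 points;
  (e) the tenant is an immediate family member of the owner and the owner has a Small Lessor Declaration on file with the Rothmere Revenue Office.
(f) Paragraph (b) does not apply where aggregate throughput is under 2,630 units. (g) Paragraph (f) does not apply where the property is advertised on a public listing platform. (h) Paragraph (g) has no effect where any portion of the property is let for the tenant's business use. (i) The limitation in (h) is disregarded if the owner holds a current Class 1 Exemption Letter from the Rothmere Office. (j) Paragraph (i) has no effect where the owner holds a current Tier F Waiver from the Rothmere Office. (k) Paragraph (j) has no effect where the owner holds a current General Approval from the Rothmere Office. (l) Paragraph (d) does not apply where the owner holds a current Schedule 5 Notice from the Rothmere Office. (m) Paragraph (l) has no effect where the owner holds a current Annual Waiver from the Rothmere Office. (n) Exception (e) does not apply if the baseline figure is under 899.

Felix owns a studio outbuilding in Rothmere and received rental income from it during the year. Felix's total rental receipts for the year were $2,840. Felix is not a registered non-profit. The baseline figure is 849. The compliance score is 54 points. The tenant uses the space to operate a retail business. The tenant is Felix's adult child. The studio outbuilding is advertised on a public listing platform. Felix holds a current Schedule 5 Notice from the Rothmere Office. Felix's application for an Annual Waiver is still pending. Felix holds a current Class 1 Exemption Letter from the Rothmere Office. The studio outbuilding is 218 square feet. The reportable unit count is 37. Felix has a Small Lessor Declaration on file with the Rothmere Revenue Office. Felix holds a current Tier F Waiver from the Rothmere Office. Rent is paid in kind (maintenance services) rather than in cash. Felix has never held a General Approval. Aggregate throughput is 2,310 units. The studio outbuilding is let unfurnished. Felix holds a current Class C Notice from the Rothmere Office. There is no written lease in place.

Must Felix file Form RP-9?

Exception (a) requires that the property is let furnished; but the property is let unfurnished, so (a) is unavailable.
Exception (b): a current Class C Notice is held; there is no written lease — every condition holds. But: (f) operates — aggregate throughput is 2,310 units, under the 2,630 units limit. (g) is triggered (the property is publicly advertised), but is displaced by (h): (h) is triggered — the space is let for business use. (i) applies (a current Class 1 Exemption Letter is held), but is itself disapplied by (j): (j) is triggered — a current Tier F Waiver is held. (k) is not engaged (no current General Approval is held), so (j) stands. Exception (b) does not apply.
Exception (c) requires that the owner is a registered non-profit entity; but Felix is not a registered non-profit, so (c) is unavailable.
All of (d)'s requirements are met (the reportable unit count is 37, meeting the 31 threshold; the compliance score is 54 points, under the 56 points limit). But applying paragraphs (l)–(m): (l) operates against (d): a current Schedule 5 Notice is held. (m), which would lift (l), is inapplicable — the Annual Waiver is not current. (d) is therefore removed.
Exception (e) is satisfied on its face — the tenant is an immediate family member; a Small Lessor Declaration is on file. But applying paragraph (n): (n) applies — the baseline figure is 849, under the 899 limit. Exception (e) does not apply.
No exception applies. The general rule governs.

Yes — Felix must file Form RP-9.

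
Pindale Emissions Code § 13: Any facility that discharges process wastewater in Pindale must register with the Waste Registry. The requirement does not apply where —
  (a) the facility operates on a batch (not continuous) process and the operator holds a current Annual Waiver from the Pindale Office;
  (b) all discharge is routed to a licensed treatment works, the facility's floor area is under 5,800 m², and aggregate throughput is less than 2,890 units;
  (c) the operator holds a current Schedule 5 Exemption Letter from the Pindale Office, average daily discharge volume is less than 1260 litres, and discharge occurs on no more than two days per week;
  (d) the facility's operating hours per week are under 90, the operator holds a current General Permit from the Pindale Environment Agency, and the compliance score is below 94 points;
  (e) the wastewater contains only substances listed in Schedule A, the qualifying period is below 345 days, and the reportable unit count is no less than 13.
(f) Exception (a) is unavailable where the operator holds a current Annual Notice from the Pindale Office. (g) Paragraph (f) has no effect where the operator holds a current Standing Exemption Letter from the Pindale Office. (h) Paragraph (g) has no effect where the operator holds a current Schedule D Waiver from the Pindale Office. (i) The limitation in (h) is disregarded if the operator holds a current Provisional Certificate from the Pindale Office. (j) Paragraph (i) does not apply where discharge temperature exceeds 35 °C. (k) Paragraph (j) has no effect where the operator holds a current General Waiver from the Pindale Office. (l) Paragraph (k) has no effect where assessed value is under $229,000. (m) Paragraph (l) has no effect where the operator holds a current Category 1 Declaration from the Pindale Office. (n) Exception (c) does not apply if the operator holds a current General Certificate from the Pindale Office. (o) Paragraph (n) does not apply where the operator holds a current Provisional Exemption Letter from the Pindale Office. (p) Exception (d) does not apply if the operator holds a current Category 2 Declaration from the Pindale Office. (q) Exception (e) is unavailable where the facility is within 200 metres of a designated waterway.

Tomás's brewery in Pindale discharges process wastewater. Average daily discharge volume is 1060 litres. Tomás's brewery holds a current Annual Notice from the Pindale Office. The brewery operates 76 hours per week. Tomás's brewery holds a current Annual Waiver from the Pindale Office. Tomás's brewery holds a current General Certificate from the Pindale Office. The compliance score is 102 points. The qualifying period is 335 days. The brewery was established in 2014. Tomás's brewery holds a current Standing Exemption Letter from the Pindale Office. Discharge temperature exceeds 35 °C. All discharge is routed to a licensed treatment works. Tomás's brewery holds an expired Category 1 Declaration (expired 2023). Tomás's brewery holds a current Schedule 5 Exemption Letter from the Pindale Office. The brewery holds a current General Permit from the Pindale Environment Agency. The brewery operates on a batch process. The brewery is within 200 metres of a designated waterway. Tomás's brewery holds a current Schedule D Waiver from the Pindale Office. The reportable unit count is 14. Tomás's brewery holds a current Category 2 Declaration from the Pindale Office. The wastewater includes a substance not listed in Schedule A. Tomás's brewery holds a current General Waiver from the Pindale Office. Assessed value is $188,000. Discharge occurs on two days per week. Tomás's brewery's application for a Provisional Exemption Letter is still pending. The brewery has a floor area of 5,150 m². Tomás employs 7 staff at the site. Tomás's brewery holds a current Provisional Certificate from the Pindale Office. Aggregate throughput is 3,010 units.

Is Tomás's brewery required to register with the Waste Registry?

Yes — Tomás's brewery must register with the Waste Registry.

All of (a)'s requirements are met (the facility operates on a batch process; a current Annual Waiver is held). Turning to paragraphs (f)–(m): (f) operates against (a): a current Annual Notice is held. (g) would limit (f) — a current Standing Exemption Letter is held — but (h) sets (g) aside: (h) operates against (g): a current Schedule D Waiver is held. (i) would limit (h) — a current Provisional Certificate is held — but (j) sets (i) aside: (j) is engaged — discharge temperature exceeds 35 °C. (k) would limit (j) — a current General Waiver is held — but (l) sets (k) aside: (l) is triggered — assessed value is $188,000, under the $229,000 limit. (m), which would lift (l), is not triggered — the Category 1 Declaration is not current. Exception (a) does not apply.
Exception (b) requires that aggregate throughput is less than 2,890 units; but aggregate throughput is 3,010 units, not less than 2,890 units, so (b) is unavailable.
Exception (c) is satisfied on its face — a current Schedule 5 Exemption Letter is held; average daily discharge volume is 1060 litres, less than the 1260 litres limit; discharge occurs on no more than two days per week. Turning to paragraphs (n)–(o): (n) is triggered — a current General Certificate is held. (o) is not triggered (there is no Provisional Exemption Letter in force), so (n) stands. (c) is therefore removed.
Exception (d) fails — the compliance score is 102 points, not below 94 points.
Exception (e) fails — the wastewater includes a non-Schedule-A substance.
No exception displaces § 13.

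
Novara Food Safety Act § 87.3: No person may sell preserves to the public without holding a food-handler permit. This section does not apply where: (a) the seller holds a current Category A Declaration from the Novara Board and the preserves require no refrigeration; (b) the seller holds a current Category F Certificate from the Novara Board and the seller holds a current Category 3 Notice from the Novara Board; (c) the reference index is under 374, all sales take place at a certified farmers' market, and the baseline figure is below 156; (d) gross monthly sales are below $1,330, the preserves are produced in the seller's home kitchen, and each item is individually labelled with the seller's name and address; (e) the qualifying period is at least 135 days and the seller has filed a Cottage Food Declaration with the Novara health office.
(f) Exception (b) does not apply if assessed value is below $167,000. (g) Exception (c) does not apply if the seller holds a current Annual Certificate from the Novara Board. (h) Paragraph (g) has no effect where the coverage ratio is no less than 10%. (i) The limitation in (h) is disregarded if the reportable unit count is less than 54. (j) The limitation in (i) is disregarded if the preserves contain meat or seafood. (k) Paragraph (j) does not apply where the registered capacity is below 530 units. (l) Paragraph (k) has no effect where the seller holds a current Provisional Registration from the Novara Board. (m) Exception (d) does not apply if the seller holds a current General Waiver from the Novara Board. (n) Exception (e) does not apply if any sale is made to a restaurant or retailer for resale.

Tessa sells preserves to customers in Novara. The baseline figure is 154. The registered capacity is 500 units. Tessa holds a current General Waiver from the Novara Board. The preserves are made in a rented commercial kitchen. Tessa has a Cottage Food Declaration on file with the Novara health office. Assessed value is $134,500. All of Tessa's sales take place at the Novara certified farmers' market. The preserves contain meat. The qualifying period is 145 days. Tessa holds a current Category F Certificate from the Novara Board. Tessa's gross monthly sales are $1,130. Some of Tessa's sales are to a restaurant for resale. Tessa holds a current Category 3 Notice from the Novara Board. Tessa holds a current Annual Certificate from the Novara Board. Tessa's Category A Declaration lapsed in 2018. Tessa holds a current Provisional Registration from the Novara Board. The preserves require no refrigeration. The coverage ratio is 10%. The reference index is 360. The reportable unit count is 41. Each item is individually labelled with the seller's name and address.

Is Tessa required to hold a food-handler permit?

No — exception (c) applies; Tessa is not required to hold a food-handler permit.

Exception (a) fails — there is no Category A Declaration in force.
Exception (b) is satisfied on its face — a current Category F Certificate is held; a current Category 3 Notice is held. Turning to paragraph (f): (f) operates against (b): assessed value is $134,500, below the $167,000 limit. So (b) is unavailable.
All of (c)'s requirements are met (the reference index is 360, under the 374 limit; all sales are at a certified farmers' market; the baseline figure is 154, below the 156 limit). Under paragraphs (g)–(l): (g) is triggered (a current Annual Certificate is held), but is displaced by (h): (h) operates against (g): the coverage ratio is 10%, meeting the 10% threshold. (i) would limit (h) — the reportable unit count is 41, less than the 54 limit — but (j) sets (i) aside: (j) is triggered — the preserves contain meat. (k) operates (the registered capacity is 500 units, below the 530 units limit), but is displaced by (l): (l) operates — a current Provisional Registration is held. So (c) applies.
Exception (d) requires that the preserves are produced in the seller's home kitchen; but the preserves are made in a commercial kitchen, not a home kitchen, so (d) is unavailable.
Exception (e)'s conditions are all satisfied: the qualifying period is 145 days, meeting the 135 days threshold; a Cottage Food Declaration is on file. But: (n) operates against (e): some sales are to a restaurant for resale. Exception (e) does not apply.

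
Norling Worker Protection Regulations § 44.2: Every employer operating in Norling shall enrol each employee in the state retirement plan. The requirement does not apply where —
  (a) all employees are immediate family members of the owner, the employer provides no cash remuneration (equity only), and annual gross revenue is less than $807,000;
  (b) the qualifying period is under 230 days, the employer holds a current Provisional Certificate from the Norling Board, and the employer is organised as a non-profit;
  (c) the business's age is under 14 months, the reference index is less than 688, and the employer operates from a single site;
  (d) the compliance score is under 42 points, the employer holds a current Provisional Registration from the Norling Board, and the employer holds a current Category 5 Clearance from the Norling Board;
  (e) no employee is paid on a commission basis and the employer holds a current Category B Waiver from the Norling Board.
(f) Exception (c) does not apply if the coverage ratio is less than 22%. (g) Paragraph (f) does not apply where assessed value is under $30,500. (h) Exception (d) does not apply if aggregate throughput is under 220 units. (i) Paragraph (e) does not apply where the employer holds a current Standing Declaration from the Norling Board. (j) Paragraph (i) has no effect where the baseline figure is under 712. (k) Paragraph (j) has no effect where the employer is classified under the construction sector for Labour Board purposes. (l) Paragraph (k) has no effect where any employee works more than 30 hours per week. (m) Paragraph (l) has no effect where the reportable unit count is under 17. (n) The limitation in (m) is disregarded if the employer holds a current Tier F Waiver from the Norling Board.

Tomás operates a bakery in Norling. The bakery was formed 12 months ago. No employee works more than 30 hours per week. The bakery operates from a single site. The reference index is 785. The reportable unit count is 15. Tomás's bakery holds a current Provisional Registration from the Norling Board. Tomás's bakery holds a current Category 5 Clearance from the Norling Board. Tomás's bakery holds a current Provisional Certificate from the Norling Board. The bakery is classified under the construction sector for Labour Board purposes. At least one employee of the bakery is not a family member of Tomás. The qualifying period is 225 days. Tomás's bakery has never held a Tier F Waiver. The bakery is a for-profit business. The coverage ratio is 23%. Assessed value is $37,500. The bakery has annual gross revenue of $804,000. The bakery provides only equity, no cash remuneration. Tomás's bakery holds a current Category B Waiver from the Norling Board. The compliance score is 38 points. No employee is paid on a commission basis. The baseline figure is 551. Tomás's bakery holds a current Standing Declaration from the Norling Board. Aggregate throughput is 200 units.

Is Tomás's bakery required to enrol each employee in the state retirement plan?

Yes — Tomás's bakery must enrol each employee in the state retirement plan.

Exception (a) fails — at least one employee is not a family member.
Exception (b) does not apply: the employer is for-profit.
Exception (c) does not apply: the reference index is 785, not less than 688.
Exception (d) is satisfied on its face — the compliance score is 38 points, under the 42 points limit; a current Provisional Registration is held; a current Category 5 Clearance is held. Turning to paragraph (h): (h) operates against (d): aggregate throughput is 200 units, under the 220 units limit. So (d) is unavailable.
Exception (e)'s conditions are all satisfied: no employee is paid on commission; a current Category B Waiver is held. But: (i) operates against (e): a current Standing Declaration is held. (j) would limit (i) — the baseline figure is 551, under the 712 limit — but (k) sets (j) aside: (k) operates — the bakery is classified under the construction sector. (l), which would lift (k), is not engaged — no employee exceeds 30 hours/week. So (e) is unavailable.
No exception is made out. Tomás's bakery falls within the general rule.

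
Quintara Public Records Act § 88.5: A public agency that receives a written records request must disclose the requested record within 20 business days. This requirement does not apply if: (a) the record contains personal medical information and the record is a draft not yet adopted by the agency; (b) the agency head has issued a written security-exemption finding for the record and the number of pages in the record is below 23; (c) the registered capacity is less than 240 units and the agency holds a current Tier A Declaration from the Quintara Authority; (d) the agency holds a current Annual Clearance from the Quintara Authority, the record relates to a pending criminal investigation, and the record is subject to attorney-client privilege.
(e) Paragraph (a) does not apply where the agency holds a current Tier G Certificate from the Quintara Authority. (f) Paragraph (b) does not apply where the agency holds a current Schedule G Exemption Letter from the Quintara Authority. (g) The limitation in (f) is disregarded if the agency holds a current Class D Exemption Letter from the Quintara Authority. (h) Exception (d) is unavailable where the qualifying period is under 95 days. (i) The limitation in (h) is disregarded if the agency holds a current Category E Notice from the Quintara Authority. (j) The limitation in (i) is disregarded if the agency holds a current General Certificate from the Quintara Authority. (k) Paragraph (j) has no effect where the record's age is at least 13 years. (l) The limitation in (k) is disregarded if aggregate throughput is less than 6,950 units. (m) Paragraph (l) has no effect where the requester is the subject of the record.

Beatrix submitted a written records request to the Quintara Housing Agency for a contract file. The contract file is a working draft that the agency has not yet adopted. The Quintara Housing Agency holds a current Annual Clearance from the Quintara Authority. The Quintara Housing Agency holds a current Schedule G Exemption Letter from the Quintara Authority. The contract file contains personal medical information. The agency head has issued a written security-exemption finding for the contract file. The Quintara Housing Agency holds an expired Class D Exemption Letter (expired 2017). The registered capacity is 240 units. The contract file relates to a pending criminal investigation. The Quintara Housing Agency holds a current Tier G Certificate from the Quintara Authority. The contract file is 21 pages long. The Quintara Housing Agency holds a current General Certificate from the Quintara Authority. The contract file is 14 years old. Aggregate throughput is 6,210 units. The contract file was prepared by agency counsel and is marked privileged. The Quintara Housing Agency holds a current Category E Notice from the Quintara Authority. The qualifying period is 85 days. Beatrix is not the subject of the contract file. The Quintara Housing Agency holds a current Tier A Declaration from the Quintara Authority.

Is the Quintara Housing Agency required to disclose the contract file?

Exception (a) is satisfied on its face — the contract file contains personal medical information; the contract file is an unadopted draft. However, paragraph (e) must be considered: (e) operates against (a): a current Tier G Certificate is held. So (a) is unavailable.
Exception (b)'s conditions are all satisfied: a written security-exemption finding has been issued; the number of pages in the record is 21, below the 23 limit. Turning to paragraphs (f)–(g): (f) operates against (b): a current Schedule G Exemption Letter is held. (g) does not operate here (the Class D Exemption Letter is not current), so (f) stands. (b) is therefore removed.
Exception (c) does not apply: the registered capacity is 240 units, not less than 240 units.
Exception (d): a current Annual Clearance is held; the contract file relates to a pending investigation; the contract file is privileged — every condition holds. But: (h) operates — the qualifying period is 85 days, under the 95 days limit. (i) would limit (h) — a current Category E Notice is held — but (j) sets (i) aside: (j) operates against (i): a current General Certificate is held. (k) would limit (j) — the record's age is 14 years, meeting the 13 years threshold — but (l) sets (k) aside: (l) operates against (k): aggregate throughput is 6,210 units, less than the 6,950 units limit. (m) is inapplicable (Beatrix is not the subject of the contract file), so (l) stands. So (d) is unavailable.
None of the exceptions is available; § 88.5 applies in full.

Yes — the Quintara Housing Agency must disclose the contract file.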